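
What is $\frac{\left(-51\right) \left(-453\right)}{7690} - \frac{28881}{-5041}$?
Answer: $\frac{338557113}{38765290} \approx 8.7335$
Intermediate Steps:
$\frac{\left(-51\right) \left(-453\right)}{7690} - \frac{28881}{-5041} = 23103 \cdot \frac{1}{7690} - - \frac{28881}{5041} = \frac{23103}{7690} + \frac{28881}{5041} = \frac{338557113}{38765290}$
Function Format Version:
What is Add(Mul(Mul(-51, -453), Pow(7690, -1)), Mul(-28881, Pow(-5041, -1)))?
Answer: Rational(338557113, 38765290) ≈ 8.7335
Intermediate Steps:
Add(Mul(Mul(-51, -453), Pow(7690, -1)), Mul(-28881, Pow(-5041, -1))) = Add(Mul(23103, Rational(1, 7690)), Mul(-28881, Rational(-1, 5041))) = Add(Rational(23103, 7690), Rational(28881, 5041)) = Rational(338557113, 38765290)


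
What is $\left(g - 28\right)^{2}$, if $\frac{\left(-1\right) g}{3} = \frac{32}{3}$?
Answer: $3600$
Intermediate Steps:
$g = -32$ ($g = - 3 \cdot \frac{32}{3} = - 3 \cdot 32 \cdot \frac{1}{3} = \left(-3\right) \frac{32}{3} = -32$)
$\left(g - 28\right)^{2} = \left(-32 - 28\right)^{2} = \left(-60\right)^{2} = 3600$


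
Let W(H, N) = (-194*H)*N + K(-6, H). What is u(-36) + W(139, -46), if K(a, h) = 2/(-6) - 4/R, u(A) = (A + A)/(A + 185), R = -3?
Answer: 184825041/149 ≈ 1.2404e+6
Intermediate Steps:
u(A) = 2*A/(185 + A) (u(A) = (2*A)/(185 + A) = 2*A/(185 + A))
K(a, h) = 1 (K(a, h) = 2/(-6) - 4/(-3) = 2*(-1/6) - 4*(-1/3) = -1/3 + 4/3 = 1)
W(H, N) = 1 - 194*H*N (W(H, N) = (-194*H)*N + 1 = -194*H*N + 1 = 1 - 194*H*N)
u(-36) + W(139, -46) = 2*(-36)/(185 - 36) + (1 - 194*139*(-46)) = 2*(-36)/149 + (1 + 1240436) = 2*(-36)*(1/149) + 1240437 = -72/149 + 1240437 = 184825041/149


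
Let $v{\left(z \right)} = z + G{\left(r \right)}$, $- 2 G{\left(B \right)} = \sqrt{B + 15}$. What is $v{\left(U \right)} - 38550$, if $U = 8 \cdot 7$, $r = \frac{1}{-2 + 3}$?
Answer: $-38496$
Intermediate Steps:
$r = 1$ ($r = 1^{-1} = 1$)
$U = 56$
$G{\left(B \right)} = - \frac{\sqrt{15 + B}}{2}$ ($G{\left(B \right)} = - \frac{\sqrt{B + 15}}{2} = - \frac{\sqrt{15 + B}}{2}$)
$v{\left(z \right)} = -2 + z$ ($v{\left(z \right)} = z - \frac{\sqrt{15 + 1}}{2} = z - \frac{\sqrt{16}}{2} = z - 2 = -2 + z$)
$v{\left(U \right)} - 38550 = \left(-2 + 56\right) - 38550 = 54 - 38550 = -38496$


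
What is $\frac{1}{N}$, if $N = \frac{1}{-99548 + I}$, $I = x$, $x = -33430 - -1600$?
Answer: $-131378$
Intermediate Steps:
$x = -31830$ ($x = -33430 + 1600 = -31830$)
$I = -31830$
$N = - \frac{1}{131378}$ ($N = \frac{1}{-99548 - 31830} = \frac{1}{-131378} = - \frac{1}{131378} \approx -7.6116 \cdot 10^{-6}$)
$\frac{1}{N} = \frac{1}{- \frac{1}{131378}} = -131378$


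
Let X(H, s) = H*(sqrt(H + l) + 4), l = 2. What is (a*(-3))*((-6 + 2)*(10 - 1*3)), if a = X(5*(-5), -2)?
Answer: -8400 - 2100*I*sqrt(23) ≈ -8400.0 - 10071.0*I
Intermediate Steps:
X(H, s) = H*(4 + sqrt(2 + H)) (X(H, s) = H*(sqrt(H + 2) + 4) = H*(sqrt(2 + H) + 4) = H*(4 + sqrt(2 + H)))
a = -100 - 25*I*sqrt(23) (a = (5*(-5))*(4 + sqrt(2 + 5*(-5))) = -25*(4 + sqrt(2 - 25)) = -25*(4 + sqrt(-23)) = -25*(4 + I*sqrt(23)) = -100 - 25*I*sqrt(23) ≈ -100.0 - 119.9*I)
(a*(-3))*((-6 + 2)*(10 - 1*3)) = ((-100 - 25*I*sqrt(23))*(-3))*((-6 + 2)*(10 - 1*3)) = (300 + 75*I*sqrt(23))*(-4*(10 - 3)) = (300 + 75*I*sqrt(23))*(-4*7) = (300 + 75*I*sqrt(23))*(-28) = -8400 - 2100*I*sqrt(23)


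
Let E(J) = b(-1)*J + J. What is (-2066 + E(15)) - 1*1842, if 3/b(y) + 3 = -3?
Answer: -7801/2 ≈ -3900.5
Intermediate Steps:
b(y) = -½ (b(y) = 3/(-3 - 3) = 3/(-6) = 3*(-⅙) = -½)
E(J) = J/2 (E(J) = -J/2 + J = J/2)
(-2066 + E(15)) - 1*1842 = (-2066 + (½)*15) - 1*1842 = (-2066 + 15/2) - 1842 = -4117/2 - 1842 = -7801/2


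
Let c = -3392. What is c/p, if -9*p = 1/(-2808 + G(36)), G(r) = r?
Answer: -84623616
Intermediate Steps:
p = 1/24948 (p = -1/(9*(-2808 + 36)) = -1/9/(-2772) = -1/9*(-1/2772) = 1/24948 ≈ 4.0083e-5)
c/p = -3392/1/24948 = -3392*24948 = -84623616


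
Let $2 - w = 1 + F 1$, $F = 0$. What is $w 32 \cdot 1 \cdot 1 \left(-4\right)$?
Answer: $-128$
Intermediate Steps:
$w = 1$ ($w = 2 - \left(1 + 0 \cdot 1\right) = 2 - \left(1 + 0\right) = 2 - 1 = 1$)
$w 32 \cdot 1 \cdot 1 \left(-4\right) = 1 \cdot 32 \cdot 1 \cdot 1 \left(-4\right) = 32 \cdot 1 \left(-4\right) = 32 \left(-4\right) = -128$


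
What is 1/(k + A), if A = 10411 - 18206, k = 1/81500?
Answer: -81500/635292499 ≈ -0.00012829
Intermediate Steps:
k = 1/81500 ≈ 1.2270e-5
A = -7795
1/(k + A) = 1/(1/81500 - 7795) = 1/(-635292499/81500) = -81500/635292499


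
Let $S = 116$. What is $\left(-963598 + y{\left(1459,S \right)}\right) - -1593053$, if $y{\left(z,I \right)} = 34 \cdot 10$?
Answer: $629795$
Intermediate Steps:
$y{\left(z,I \right)} = 340$
$\left(-963598 + y{\left(1459,S \right)}\right) - -1593053 = \left(-963598 + 340\right) - -1593053 = -963258 + 1593053 = 629795$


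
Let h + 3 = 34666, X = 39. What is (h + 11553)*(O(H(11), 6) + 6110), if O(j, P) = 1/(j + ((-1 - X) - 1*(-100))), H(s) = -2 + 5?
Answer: 17789971096/63 ≈ 2.8238e+8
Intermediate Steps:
H(s) = 3
h = 34663 (h = -3 + 34666 = 34663)
O(j, P) = 1/(60 + j) (O(j, P) = 1/(j + ((-1 - 1*39) - 1*(-100))) = 1/(j + ((-1 - 39) + 100)) = 1/(j + (-40 + 100)) = 1/(j + 60) = 1/(60 + j))
(h + 11553)*(O(H(11), 6) + 6110) = (34663 + 11553)*(1/(60 + 3) + 6110) = 46216*(1/63 + 6110) = 46216*(384931/63) = 17789971096/63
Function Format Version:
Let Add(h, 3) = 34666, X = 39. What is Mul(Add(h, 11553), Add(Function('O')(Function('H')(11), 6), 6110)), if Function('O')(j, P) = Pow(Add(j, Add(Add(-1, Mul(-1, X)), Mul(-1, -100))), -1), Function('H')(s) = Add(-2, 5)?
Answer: Rational(17789971096, 63) ≈ 2.8238e+8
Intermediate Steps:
Function('H')(s) = 3
h = 34663 (h = Add(-3, 34666) = 34663)
Function('O')(j, P) = Pow(Add(60, j), -1) (Function('O')(j, P) = Pow(Add(j, Add(Add(-1, Mul(-1, 39)), Mul(-1, -100))), -1) = Pow(Add(j, Add(Add(-1, -39), 100)), -1) = Pow(Add(j, Add(-40, 100)), -1) = Pow(Add(j, 60), -1) = Pow(Add(60, j), -1))
Mul(Add(h, 11553), Add(Function('O')(Function('H')(11), 6), 6110)) = Mul(Add(34663, 11553), Add(Pow(Add(60, 3), -1), 6110)) = Mul(46216, Add(Pow(63, -1), 6110)) = Mul(46216, Add(Rational(1, 63), 6110)) = Mul(46216, Rational(384931, 63)) = Rational(17789971096, 63)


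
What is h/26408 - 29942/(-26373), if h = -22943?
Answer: 185632597/696458184 ≈ 0.26654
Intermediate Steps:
h/26408 - 29942/(-26373) = -22943/26408 - 29942/(-26373) = -22943*1/26408 - 29942*(-1/26373) = -22943/26408 + 29942/26373 = 185632597/696458184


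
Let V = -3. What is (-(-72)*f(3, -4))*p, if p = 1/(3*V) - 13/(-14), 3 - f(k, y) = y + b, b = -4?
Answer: 4532/7 ≈ 647.43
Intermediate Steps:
f(k, y) = 7 - y (f(k, y) = 3 - (y - 4) = 3 - (-4 + y) = 3 + (4 - y) = 7 - y)
p = 103/126 (p = 1/(3*(-3)) - 13/(-14) = 1/(-9) - 13*(-1/14) = 1*(-⅑) + 13/14 = -⅑ + 13/14 = 103/126 ≈ 0.81746)
(-(-72)*f(3, -4))*p = -(-72)*(7 - 1*(-4))*(103/126) = -(-72)*(7 + 4)*(103/126) = -(-72)*11*(103/126) = -18*(-44)*(103/126) = 792*(103/126) = 4532/7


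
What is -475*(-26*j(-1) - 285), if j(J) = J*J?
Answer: 147725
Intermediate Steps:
j(J) = J²
-475*(-26*j(-1) - 285) = -475*(-26*(-1)² - 285) = -475*(-26*1 - 285) = -475*(-26 - 285) = -475*(-311) = 147725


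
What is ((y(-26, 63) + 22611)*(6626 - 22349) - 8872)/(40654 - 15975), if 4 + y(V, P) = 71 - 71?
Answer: -355458733/24679 ≈ -14403.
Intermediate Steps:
y(V, P) = -4 (y(V, P) = -4 + (71 - 71) = -4 + 0 = -4)
((y(-26, 63) + 22611)*(6626 - 22349) - 8872)/(40654 - 15975) = ((-4 + 22611)*(6626 - 22349) - 8872)/(40654 - 15975) = (22607*(-15723) - 8872)/24679 = (-355449861 - 8872)*(1/24679) = -355458733*1/24679 = -355458733/24679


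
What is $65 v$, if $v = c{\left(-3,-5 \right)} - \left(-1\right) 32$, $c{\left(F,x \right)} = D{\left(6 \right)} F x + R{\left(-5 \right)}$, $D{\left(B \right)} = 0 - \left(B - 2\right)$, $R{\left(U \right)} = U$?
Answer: $-2145$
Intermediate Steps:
$D{\left(B \right)} = 2 - B$ ($D{\left(B \right)} = 0 - \left(B - 2\right) = 0 - \left(-2 + B\right) = 2 - B$)
$c{\left(F,x \right)} = -5 - 4 F x$ ($c{\left(F,x \right)} = \left(2 - 6\right) F x - 5 = - 4 F x - 5 = -5 - 4 F x$)
$v = -33$ ($v = \left(-5 - \left(-12\right) \left(-5\right)\right) - \left(-1\right) 32 = \left(-5 - 60\right) - -32 = -65 + 32 = -33$)
$65 v = 65 \left(-33\right) = -2145$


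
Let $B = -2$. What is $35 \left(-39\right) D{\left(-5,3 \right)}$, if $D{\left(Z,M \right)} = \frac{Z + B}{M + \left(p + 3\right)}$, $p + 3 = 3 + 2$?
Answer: $\frac{9555}{8} \approx 1194.4$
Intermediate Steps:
$p = 2$ ($p = -3 + \left(3 + 2\right) = -3 + 5 = 2$)
$D{\left(Z,M \right)} = \frac{-2 + Z}{5 + M}$ ($D{\left(Z,M \right)} = \frac{Z - 2}{M + \left(2 + 3\right)} = \frac{-2 + Z}{M + 5} = \frac{-2 + Z}{5 + M}$)
$35 \left(-39\right) D{\left(-5,3 \right)} = 35 \left(-39\right) \frac{-2 - 5}{5 + 3} = - 1365 \cdot \frac{1}{8} \left(-7\right) = \left(-1365\right) \left(- \frac{7}{8}\right) = \frac{9555}{8}$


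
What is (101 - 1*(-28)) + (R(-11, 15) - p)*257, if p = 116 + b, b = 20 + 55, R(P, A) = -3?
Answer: -49729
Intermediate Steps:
b = 75
p = 191 (p = 116 + 75 = 191)
(101 - 1*(-28)) + (R(-11, 15) - p)*257 = (101 - 1*(-28)) + (-3 - 1*191)*257 = (101 + 28) + (-3 - 191)*257 = 129 - 194*257 = 129 - 49858 = -49729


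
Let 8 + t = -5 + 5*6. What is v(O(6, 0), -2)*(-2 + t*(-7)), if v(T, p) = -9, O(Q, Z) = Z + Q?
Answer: 1089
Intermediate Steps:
O(Q, Z) = Q + Z
t = 17 (t = -8 + (-5 + 5*6) = -8 + (-5 + 30) = -8 + 25 = 17)
v(O(6, 0), -2)*(-2 + t*(-7)) = -9*(-2 + 17*(-7)) = -9*(-2 - 119) = -9*(-121) = 1089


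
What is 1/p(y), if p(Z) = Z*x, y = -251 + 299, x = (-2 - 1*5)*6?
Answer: -1/2016 ≈ -0.00049603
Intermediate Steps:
x = -42 (x = (-2 - 5)*6 = -7*6 = -42)
y = 48
p(Z) = -42*Z (p(Z) = Z*(-42) = -42*Z)
1/p(y) = 1/(-42*48) = 1/(-2016) = -1/2016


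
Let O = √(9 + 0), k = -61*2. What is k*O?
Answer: -366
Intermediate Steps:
k = -122
O = 3 (O = √9 = 3)
k*O = -122*3 = -366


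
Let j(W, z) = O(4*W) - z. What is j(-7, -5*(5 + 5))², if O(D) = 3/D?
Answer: 1951609/784 ≈ 2489.3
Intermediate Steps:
j(W, z) = -z + 3/(4*W) (j(W, z) = 3/((4*W)) - z = 3*(1/(4*W)) - z = 3/(4*W) - z = -z + 3/(4*W))
j(-7, -5*(5 + 5))² = (-(-5)*(5 + 5) + (¾)/(-7))² = (-(-5)*10 + (¾)*(-⅐))² = (-1*(-50) - 3/28)² = (50 - 3/28)² = (1397/28)² = 1951609/784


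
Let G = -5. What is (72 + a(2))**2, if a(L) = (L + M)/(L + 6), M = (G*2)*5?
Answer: 4356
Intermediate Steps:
M = -50 (M = -5*2*5 = -10*5 = -50)
a(L) = (-50 + L)/(6 + L) (a(L) = (L - 50)/(L + 6) = (-50 + L)/(6 + L))
(72 + a(2))**2 = (72 + (-50 + 2)/(6 + 2))**2 = (72 - 48/8)**2 = (72 + (1/8)*(-48))**2 = (72 - 6)**2 = 66**2 = 4356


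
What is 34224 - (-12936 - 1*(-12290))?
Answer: 34870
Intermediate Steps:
34224 - (-12936 - 1*(-12290)) = 34224 - (-12936 + 12290) = 34224 - 1*(-646) = 34224 + 646 = 34870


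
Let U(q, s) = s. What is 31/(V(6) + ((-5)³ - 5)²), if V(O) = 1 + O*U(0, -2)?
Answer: 31/16889 ≈ 0.0018355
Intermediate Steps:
V(O) = 1 - 2*O (V(O) = 1 + O*(-2) = 1 - 2*O)
31/(V(6) + ((-5)³ - 5)²) = 31/((1 - 2*6) + ((-5)³ - 5)²) = 31/((1 - 12) + (-125 - 5)²) = 31/(-11 + (-130)²) = 31/(-11 + 16900) = 31/16889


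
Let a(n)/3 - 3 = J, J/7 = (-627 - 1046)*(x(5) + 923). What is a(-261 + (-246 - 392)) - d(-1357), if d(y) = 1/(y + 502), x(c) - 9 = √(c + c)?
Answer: -27996074684/855 - 35133*√10 ≈ -3.2855e+7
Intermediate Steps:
x(c) = 9 + √2*√c (x(c) = 9 + √(c + c) = 9 + √(2*c) = 9 + √2*√c)
J = -10914652 - 11711*√10 (J = 7*((-627 - 1046)*((9 + √2*√5) + 923)) = 7*(-1673*((9 + √10) + 923)) = 7*(-1673*(932 + √10)) = 7*(-1559236 - 1673*√10) = -10914652 - 11711*√10 ≈ -1.0952e+7)
a(n) = -32743947 - 35133*√10 (a(n) = 9 + 3*(-10914652 - 11711*√10) = 9 + (-32743956 - 35133*√10) = -32743947 - 35133*√10)
d(y) = 1/(502 + y)
a(-261 + (-246 - 392)) - d(-1357) = (-32743947 - 35133*√10) - 1/(502 - 1357) = (-32743947 - 35133*√10) - 1/(-855) = (-32743947 - 35133*√10) - 1*(-1/855) = (-32743947 - 35133*√10) + 1/855 = -27996074684/855 - 35133*√10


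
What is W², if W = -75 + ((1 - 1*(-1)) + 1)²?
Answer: 4356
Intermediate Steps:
W = -66 (W = -75 + ((1 + 1) + 1)² = -75 + (2 + 1)² = -75 + 3² = -75 + 9 = -66)
W² = (-66)² = 4356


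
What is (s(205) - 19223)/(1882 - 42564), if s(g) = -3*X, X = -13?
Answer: 9592/20341 ≈ 0.47156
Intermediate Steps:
s(g) = 39 (s(g) = -3*(-13) = 39)
(s(205) - 19223)/(1882 - 42564) = (39 - 19223)/(1882 - 42564) = -19184/(-40682) = -19184*(-1/40682) = 9592/20341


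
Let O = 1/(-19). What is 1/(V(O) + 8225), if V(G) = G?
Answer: 19/156274 ≈ 0.00012158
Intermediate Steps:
O = -1/19 ≈ -0.052632
1/(V(O) + 8225) = 1/(-1/19 + 8225) = 1/(156274/19) = 19/156274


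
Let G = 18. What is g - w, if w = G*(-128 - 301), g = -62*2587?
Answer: -152672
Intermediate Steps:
g = -160394
w = -7722 (w = 18*(-128 - 301) = 18*(-429) = -7722)
g - w = -160394 - 1*(-7722) = -160394 + 7722 = -152672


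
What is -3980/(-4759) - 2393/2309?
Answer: -2198467/10988531 ≈ -0.20007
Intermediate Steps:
-3980/(-4759) - 2393/2309 = -3980*(-1/4759) - 2393*1/2309 = 3980/4759 - 2393/2309 = -2198467/10988531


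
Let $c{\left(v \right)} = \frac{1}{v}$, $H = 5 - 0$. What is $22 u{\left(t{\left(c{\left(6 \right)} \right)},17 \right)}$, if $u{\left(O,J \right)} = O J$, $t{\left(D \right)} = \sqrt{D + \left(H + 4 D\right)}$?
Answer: $\frac{187 \sqrt{210}}{3} \approx 903.3$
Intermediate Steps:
$H = 5$ ($H = 5 + 0 = 5$)
$t{\left(D \right)} = \sqrt{5 + 5 D}$ ($t{\left(D \right)} = \sqrt{D + \left(5 + 4 D\right)} = \sqrt{5 + 5 D}$)
$u{\left(O,J \right)} = J O$
$22 u{\left(t{\left(c{\left(6 \right)} \right)},17 \right)} = 22 \cdot 17 \sqrt{5 + \frac{5}{6}} = 22 \cdot 17 \sqrt{\frac{35}{6}} = 22 \cdot 17 \frac{\sqrt{210}}{6} = 22 \frac{17 \sqrt{210}}{6} = \frac{187 \sqrt{210}}{3}$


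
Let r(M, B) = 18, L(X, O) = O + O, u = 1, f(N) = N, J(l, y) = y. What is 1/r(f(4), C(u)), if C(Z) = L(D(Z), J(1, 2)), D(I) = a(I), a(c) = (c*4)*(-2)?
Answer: 1/18 ≈ 0.055556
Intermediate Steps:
a(c) = -8*c (a(c) = (4*c)*(-2) = -8*c)
D(I) = -8*I
L(X, O) = 2*O
C(Z) = 4 (C(Z) = 2*2 = 4)
1/r(f(4), C(u)) = 1/18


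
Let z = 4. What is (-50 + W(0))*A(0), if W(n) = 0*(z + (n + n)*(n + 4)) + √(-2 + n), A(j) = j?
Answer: 0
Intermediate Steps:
W(n) = √(-2 + n) (W(n) = 0*(4 + (n + n)*(n + 4)) + √(-2 + n) = 0*(4 + (2*n)*(4 + n)) + √(-2 + n) = 0*(4 + 2*n*(4 + n)) + √(-2 + n) = 0 + √(-2 + n) = √(-2 + n))
(-50 + W(0))*A(0) = (-50 + √(-2 + 0))*0 = (-50 + √(-2))*0 = (-50 + I*√2)*0 = 0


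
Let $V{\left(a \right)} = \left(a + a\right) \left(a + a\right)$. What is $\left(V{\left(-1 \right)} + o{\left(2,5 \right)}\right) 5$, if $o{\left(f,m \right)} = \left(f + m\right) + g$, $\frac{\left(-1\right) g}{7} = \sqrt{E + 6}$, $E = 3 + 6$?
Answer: $55 - 35 \sqrt{15} \approx -80.554$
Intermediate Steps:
$E = 9$
$g = - 7 \sqrt{15}$ ($g = - 7 \sqrt{9 + 6} = - 7 \sqrt{15} \approx -27.111$)
$V{\left(a \right)} = 4 a^{2}$ ($V{\left(a \right)} = 2 a 2 a = 4 a^{2}$)
$o{\left(f,m \right)} = f + m - 7 \sqrt{15}$ ($o{\left(f,m \right)} = \left(f + m\right) - 7 \sqrt{15} = f + m - 7 \sqrt{15}$)
$\left(V{\left(-1 \right)} + o{\left(2,5 \right)}\right) 5 = \left(4 \left(-1\right)^{2} + \left(2 + 5 - 7 \sqrt{15}\right)\right) 5 = \left(4 \cdot 1 + \left(7 - 7 \sqrt{15}\right)\right) 5 = \left(4 + \left(7 - 7 \sqrt{15}\right)\right) 5 = \left(11 - 7 \sqrt{15}\right) 5 = 55 - 35 \sqrt{15}$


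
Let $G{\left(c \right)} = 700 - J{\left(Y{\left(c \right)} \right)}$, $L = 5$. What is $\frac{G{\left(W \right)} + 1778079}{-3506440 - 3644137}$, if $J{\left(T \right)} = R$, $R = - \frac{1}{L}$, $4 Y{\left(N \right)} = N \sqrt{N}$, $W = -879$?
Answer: $- \frac{8893896}{35752885} \approx -0.24876$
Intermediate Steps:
$Y{\left(N \right)} = \frac{N^{\frac{3}{2}}}{4}$ ($Y{\left(N \right)} = \frac{N \sqrt{N}}{4} = \frac{N^{\frac{3}{2}}}{4}$)
$R = - \frac{1}{5} \approx -0.2$
$J{\left(T \right)} = - \frac{1}{5}$
$G{\left(c \right)} = \frac{3501}{5}$ ($G{\left(c \right)} = 700 - - \frac{1}{5} = 700 + \frac{1}{5} = \frac{3501}{5}$)
$\frac{G{\left(W \right)} + 1778079}{-3506440 - 3644137} = \frac{\frac{3501}{5} + 1778079}{-3506440 - 3644137} = \frac{8893896}{5 \left(-7150577\right)} = \frac{8893896}{5} \left(- \frac{1}{7150577}\right) = - \frac{8893896}{35752885}$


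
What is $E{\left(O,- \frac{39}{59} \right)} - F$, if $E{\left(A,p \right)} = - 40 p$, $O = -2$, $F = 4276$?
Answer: $- \frac{250724}{59} \approx -4249.6$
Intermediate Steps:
$E{\left(O,- \frac{39}{59} \right)} - F = - 40 \left(- \frac{39}{59}\right) - 4276 = - 40 \left(\left(-39\right) \frac{1}{59}\right) - 4276 = \left(-40\right) \left(- \frac{39}{59}\right) - 4276 = \frac{1560}{59} - 4276 = - \frac{250724}{59}$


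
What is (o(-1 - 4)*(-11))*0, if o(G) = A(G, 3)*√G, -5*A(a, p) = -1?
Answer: 0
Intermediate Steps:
A(a, p) = ⅕ (A(a, p) = -⅕*(-1) = ⅕)
o(G) = √G/5
(o(-1 - 4)*(-11))*0 = ((√(-1 - 4)/5)*(-11))*0 = ((√(-5)/5)*(-11))*0 = (((I*√5)/5)*(-11))*0 = ((I*√5/5)*(-11))*0 = -11*I*√5/5*0 = 0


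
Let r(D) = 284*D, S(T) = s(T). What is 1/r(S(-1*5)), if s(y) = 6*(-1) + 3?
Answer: -1/852 ≈ -0.0011737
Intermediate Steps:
s(y) = -3 (s(y) = -6 + 3 = -3)
S(T) = -3
1/r(S(-1*5)) = 1/(284*(-3)) = 1/(-852) = -1/852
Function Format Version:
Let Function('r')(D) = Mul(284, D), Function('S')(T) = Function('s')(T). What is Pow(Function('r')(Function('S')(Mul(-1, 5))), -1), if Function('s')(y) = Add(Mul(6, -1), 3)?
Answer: Rational(-1, 852) ≈ -0.0011737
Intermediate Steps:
Function('s')(y) = -3 (Function('s')(y) = Add(-6, 3) = -3)
Function('S')(T) = -3
Pow(Function('r')(Function('S')(Mul(-1, 5))), -1) = Pow(Mul(284, -3), -1) = Pow(-852, -1) = Rational(-1, 852)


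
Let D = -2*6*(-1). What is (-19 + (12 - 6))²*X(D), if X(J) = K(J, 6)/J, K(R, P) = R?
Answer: 169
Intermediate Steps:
D = 12 (D = -12*(-1) = 12)
X(J) = 1 (X(J) = J/J = 1)
(-19 + (12 - 6))²*X(D) = (-19 + (12 - 6))²*1 = (-19 + 6)²*1 = (-13)²*1 = 169*1 = 169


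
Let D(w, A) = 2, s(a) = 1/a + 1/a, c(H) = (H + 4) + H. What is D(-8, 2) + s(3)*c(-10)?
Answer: -26/3 ≈ -8.6667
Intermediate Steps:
c(H) = 4 + 2*H (c(H) = (4 + H) + H = 4 + 2*H)
s(a) = 2/a (s(a) = 1/a + 1/a = 2/a)
D(-8, 2) + s(3)*c(-10) = 2 + (2/3)*(4 + 2*(-10)) = 2 + (2*(⅓))*(4 - 20) = 2 + (⅔)*(-16) = 2 - 32/3 = -26/3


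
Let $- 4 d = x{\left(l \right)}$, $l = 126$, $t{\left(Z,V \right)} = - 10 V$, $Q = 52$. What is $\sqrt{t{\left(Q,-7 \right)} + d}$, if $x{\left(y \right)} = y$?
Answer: $\frac{\sqrt{154}}{2} \approx 6.2048$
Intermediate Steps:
$d = - \frac{63}{2}$ ($d = \left(- \frac{1}{4}\right) 126 = - \frac{63}{2} \approx -31.5$)
$\sqrt{t{\left(Q,-7 \right)} + d} = \sqrt{\left(-10\right) \left(-7\right) - \frac{63}{2}} = \sqrt{70 - \frac{63}{2}} = \sqrt{\frac{77}{2}} = \frac{\sqrt{154}}{2}$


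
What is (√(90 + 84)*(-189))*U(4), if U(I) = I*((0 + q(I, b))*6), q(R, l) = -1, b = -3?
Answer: 4536*√174 ≈ 59834.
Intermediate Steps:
U(I) = -6*I (U(I) = I*((0 - 1)*6) = I*(-1*6) = I*(-6) = -6*I)
(√(90 + 84)*(-189))*U(4) = (√(90 + 84)*(-189))*(-6*4) = (√174*(-189))*(-24) = -189*√174*(-24) = 4536*√174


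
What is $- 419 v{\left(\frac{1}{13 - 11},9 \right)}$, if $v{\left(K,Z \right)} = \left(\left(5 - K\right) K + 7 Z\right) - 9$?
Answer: $- \frac{94275}{4} \approx -23569.0$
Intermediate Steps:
$v{\left(K,Z \right)} = -9 + 7 Z + K \left(5 - K\right)$ ($v{\left(K,Z \right)} = \left(K \left(5 - K\right) + 7 Z\right) - 9 = \left(7 Z + K \left(5 - K\right)\right) - 9 = -9 + 7 Z + K \left(5 - K\right)$)
$- 419 v{\left(\frac{1}{13 - 11},9 \right)} = - 419 \left(-9 - \left(\frac{1}{13 - 11}\right)^{2} + \frac{5}{13 - 11} + 7 \cdot 9\right) = - 419 \left(-9 - \left(\frac{1}{2}\right)^{2} + \frac{5}{2} + 63\right) = - 419 \left(-9 - \left(\frac{1}{2}\right)^{2} + 5 \cdot \frac{1}{2} + 63\right) = - 419 \left(-9 - \frac{1}{4} + \frac{5}{2} + 63\right) = \left(-419\right) \frac{225}{4} = - \frac{94275}{4}$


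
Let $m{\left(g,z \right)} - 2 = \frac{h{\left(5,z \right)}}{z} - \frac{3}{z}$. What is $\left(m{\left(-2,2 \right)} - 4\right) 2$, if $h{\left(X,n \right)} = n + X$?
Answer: $0$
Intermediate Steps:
$h{\left(X,n \right)} = X + n$
$m{\left(g,z \right)} = 2 - \frac{3}{z} + \frac{5 + z}{z}$ ($m{\left(g,z \right)} = 2 + \left(\frac{5 + z}{z} - \frac{3}{z}\right) = 2 + \left(- \frac{3}{z} + \frac{5 + z}{z}\right) = 2 - \frac{3}{z} + \frac{5 + z}{z}$)
$\left(m{\left(-2,2 \right)} - 4\right) 2 = \left(\left(3 + \frac{2}{2}\right) - 4\right) 2 = \left(\left(3 + 2 \cdot \frac{1}{2}\right) - 4\right) 2 = \left(\left(3 + 1\right) - 4\right) 2 = \left(4 - 4\right) 2 = 0 \cdot 2 = 0$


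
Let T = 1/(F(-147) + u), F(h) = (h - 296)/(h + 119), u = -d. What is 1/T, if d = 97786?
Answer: -2737565/28 ≈ -97770.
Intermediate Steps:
u = -97786 (u = -1*97786 = -97786)
F(h) = (-296 + h)/(119 + h)
T = -28/2737565 (T = 1/((-296 - 147)/(119 - 147) - 97786) = 1/(-443/(-28) - 97786) = 1/(-1/28*(-443) - 97786) = 1/(443/28 - 97786) = 1/(-2737565/28) = -28/2737565 ≈ -1.0228e-5)
1/T = 1/(-28/2737565) = -2737565/28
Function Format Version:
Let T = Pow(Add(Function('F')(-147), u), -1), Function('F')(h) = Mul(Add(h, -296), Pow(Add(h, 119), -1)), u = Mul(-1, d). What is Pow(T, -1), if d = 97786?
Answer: Rational(-2737565, 28) ≈ -97770.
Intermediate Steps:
u = -97786 (u = Mul(-1, 97786) = -97786)
Function('F')(h) = Mul(Pow(Add(119, h), -1), Add(-296, h)) (Function('F')(h) = Mul(Add(-296, h), Pow(Add(119, h), -1)) = Mul(Pow(Add(119, h), -1), Add(-296, h)))
T = Rational(-28, 2737565) (T = Pow(Add(Mul(Pow(Add(119, -147), -1), Add(-296, -147)), -97786), -1) = Pow(Add(Mul(Pow(-28, -1), -443), -97786), -1) = Pow(Add(Mul(Rational(-1, 28), -443), -97786), -1) = Pow(Add(Rational(443, 28), -97786), -1) = Pow(Rational(-2737565, 28), -1) = Rational(-28, 2737565) ≈ -1.0228e-5)
Pow(T, -1) = Pow(Rational(-28, 2737565), -1) = Rational(-2737565, 28)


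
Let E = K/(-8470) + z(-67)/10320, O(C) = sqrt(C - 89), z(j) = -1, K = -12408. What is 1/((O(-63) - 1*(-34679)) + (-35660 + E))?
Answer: -618530151679440/605968013039607241 - 1262905459200*I*sqrt(38)/605968013039607241 ≈ -0.0010207 - 1.2847e-5*I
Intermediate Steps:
O(C) = sqrt(-89 + C)
E = 1164019/794640 (E = -12408/(-8470) - 1/10320 = -12408*(-1/8470) - 1*1/10320 = 564/385 - 1/10320 = 1164019/794640 ≈ 1.4648)
1/((O(-63) - 1*(-34679)) + (-35660 + E)) = 1/((sqrt(-89 - 63) - 1*(-34679)) + (-35660 + 1164019/794640)) = 1/((sqrt(-152) + 34679) - 28335698381/794640) = 1/((2*I*sqrt(38) + 34679) - 28335698381/794640) = 1/((34679 + 2*I*sqrt(38)) - 28335698381/794640) = 1/(-778377821/794640 + 2*I*sqrt(38))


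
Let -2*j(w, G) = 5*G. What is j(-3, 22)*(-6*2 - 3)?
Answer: 825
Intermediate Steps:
j(w, G) = -5*G/2
j(-3, 22)*(-6*2 - 3) = (-5/2*22)*(-6*2 - 3) = -55*(-12 - 3) = -55*(-15) = 825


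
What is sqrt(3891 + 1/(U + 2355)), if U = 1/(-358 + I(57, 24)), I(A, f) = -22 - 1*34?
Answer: sqrt(3698647071426417)/974969 ≈ 62.378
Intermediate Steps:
I(A, f) = -56 (I(A, f) = -22 - 34 = -56)
U = -1/414 (U = 1/(-358 - 56) = 1/(-414) = -1/414 ≈ -0.0024155)
sqrt(3891 + 1/(U + 2355)) = sqrt(3891 + 1/(-1/414 + 2355)) = sqrt(3891 + 1/(974969/414)) = sqrt(3891 + 414/974969) = sqrt(3793604793/974969) = sqrt(3698647071426417)/974969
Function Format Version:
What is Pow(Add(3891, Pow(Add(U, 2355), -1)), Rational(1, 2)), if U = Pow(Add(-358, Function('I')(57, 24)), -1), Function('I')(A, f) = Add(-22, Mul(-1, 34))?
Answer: Mul(Rational(1, 974969), Pow(3698647071426417, Rational(1, 2))) ≈ 62.378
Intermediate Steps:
Function('I')(A, f) = -56 (Function('I')(A, f) = Add(-22, -34) = -56)
U = Rational(-1, 414) (U = Pow(Add(-358, -56), -1) = Pow(-414, -1) = Rational(-1, 414) ≈ -0.0024155)
Pow(Add(3891, Pow(Add(U, 2355), -1)), Rational(1, 2)) = Pow(Add(3891, Pow(Add(Rational(-1, 414), 2355), -1)), Rational(1, 2)) = Pow(Add(3891, Pow(Rational(974969, 414), -1)), Rational(1, 2)) = Pow(Add(3891, Rational(414, 974969)), Rational(1, 2)) = Pow(Rational(3793604793, 974969), Rational(1, 2)) = Mul(Rational(1, 974969), Pow(3698647071426417, Rational(1, 2)))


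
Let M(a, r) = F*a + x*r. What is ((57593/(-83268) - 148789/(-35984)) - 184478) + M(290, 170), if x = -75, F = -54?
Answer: -159467335590079/749078928 ≈ -2.1288e+5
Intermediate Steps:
M(a, r) = -75*r - 54*a (M(a, r) = -54*a - 75*r = -75*r - 54*a)
((57593/(-83268) - 148789/(-35984)) - 184478) + M(290, 170) = ((57593/(-83268) - 148789/(-35984)) - 184478) + (-75*170 - 54*290) = ((57593*(-1/83268) - 148789*(-1/35984)) - 184478) + (-12750 - 15660) = ((-57593/83268 + 148789/35984) - 184478) - 28410 = (2579233985/749078928 - 184478) - 28410 = -138186003245599/749078928 - 28410 = -159467335590079/749078928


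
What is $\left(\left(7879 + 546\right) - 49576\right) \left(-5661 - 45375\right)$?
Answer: $2100182436$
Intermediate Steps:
$\left(\left(7879 + 546\right) - 49576\right) \left(-5661 - 45375\right) = \left(8425 - 49576\right) \left(-51036\right) = \left(-41151\right) \left(-51036\right) = 2100182436$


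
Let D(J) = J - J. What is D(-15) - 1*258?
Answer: -258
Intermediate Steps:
D(J) = 0
D(-15) - 1*258 = 0 - 1*258 = 0 - 258 = -258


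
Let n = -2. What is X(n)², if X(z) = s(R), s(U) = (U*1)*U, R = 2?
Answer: 16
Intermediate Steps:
s(U) = U² (s(U) = U*U = U²)
X(z) = 4 (X(z) = 2² = 4)
X(n)² = 4² = 16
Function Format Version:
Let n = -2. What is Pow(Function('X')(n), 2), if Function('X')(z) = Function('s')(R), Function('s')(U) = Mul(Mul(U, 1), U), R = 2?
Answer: 16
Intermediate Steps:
Function('s')(U) = Pow(U, 2) (Function('s')(U) = Mul(U, U) = Pow(U, 2))
Function('X')(z) = 4 (Function('X')(z) = Pow(2, 2) = 4)
Pow(Function('X')(n), 2) = Pow(4, 2) = 16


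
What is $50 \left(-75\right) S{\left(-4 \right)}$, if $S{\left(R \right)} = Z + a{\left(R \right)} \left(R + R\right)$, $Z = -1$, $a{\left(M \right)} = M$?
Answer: $-116250$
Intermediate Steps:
$S{\left(R \right)} = -1 + 2 R^{2}$ ($S{\left(R \right)} = -1 + R \left(R + R\right) = -1 + R 2 R = -1 + 2 R^{2}$)
$50 \left(-75\right) S{\left(-4 \right)} = 50 \left(-75\right) \left(-1 + 2 \left(-4\right)^{2}\right) = - 3750 \left(-1 + 2 \cdot 16\right) = - 3750 \left(-1 + 32\right) = \left(-3750\right) 31 = -116250$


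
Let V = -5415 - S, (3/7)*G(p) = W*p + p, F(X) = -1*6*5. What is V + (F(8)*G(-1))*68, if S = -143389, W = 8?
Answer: 180814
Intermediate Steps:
F(X) = -30 (F(X) = -6*5 = -30)
G(p) = 21*p (G(p) = 7*(8*p + p)/3 = 7*(9*p)/3 = 21*p)
V = 137974 (V = -5415 - 1*(-143389) = -5415 + 143389 = 137974)
V + (F(8)*G(-1))*68 = 137974 - 630*(-1)*68 = 137974 - 30*(-21)*68 = 137974 + 630*68 = 137974 + 42840 = 180814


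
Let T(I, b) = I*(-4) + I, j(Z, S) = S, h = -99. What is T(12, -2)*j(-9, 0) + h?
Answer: -99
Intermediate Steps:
T(I, b) = -3*I (T(I, b) = -4*I + I = -3*I)
T(12, -2)*j(-9, 0) + h = -3*12*0 - 99 = -36*0 - 99 = 0 - 99 = -99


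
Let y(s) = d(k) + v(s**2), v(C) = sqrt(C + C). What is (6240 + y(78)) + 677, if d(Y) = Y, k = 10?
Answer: 6927 + 78*sqrt(2) ≈ 7037.3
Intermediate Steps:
v(C) = sqrt(2)*sqrt(C) (v(C) = sqrt(2*C) = sqrt(2)*sqrt(C))
y(s) = 10 + sqrt(2)*sqrt(s**2)
(6240 + y(78)) + 677 = (6240 + (10 + sqrt(2)*sqrt(78**2))) + 677 = (6240 + (10 + sqrt(2)*sqrt(6084))) + 677 = (6240 + (10 + sqrt(2)*78)) + 677 = (6240 + (10 + 78*sqrt(2))) + 677 = (6250 + 78*sqrt(2)) + 677 = 6927 + 78*sqrt(2)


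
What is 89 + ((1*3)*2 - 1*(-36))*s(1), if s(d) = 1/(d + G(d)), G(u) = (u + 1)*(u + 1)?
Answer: 487/5 ≈ 97.400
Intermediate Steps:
G(u) = (1 + u)**2 (G(u) = (1 + u)*(1 + u) = (1 + u)**2)
s(d) = 1/(d + (1 + d)**2)
89 + ((1*3)*2 - 1*(-36))*s(1) = 89 + ((1*3)*2 - 1*(-36))/(1 + (1 + 1)**2) = 89 + (3*2 + 36)/(1 + 2**2) = 89 + (6 + 36)/(1 + 4) = 89 + 42/5 = 487/5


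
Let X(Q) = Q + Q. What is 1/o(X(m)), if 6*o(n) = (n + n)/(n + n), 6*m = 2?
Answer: 6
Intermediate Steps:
m = ⅓ (m = (⅙)*2 = ⅓ ≈ 0.33333)
X(Q) = 2*Q
o(n) = ⅙ (o(n) = ((n + n)/(n + n))/6 = ((2*n)/((2*n)))/6 = ((2*n)*(1/(2*n)))/6 = (⅙)*1 = ⅙)
1/o(X(m)) = 1/(⅙) = 6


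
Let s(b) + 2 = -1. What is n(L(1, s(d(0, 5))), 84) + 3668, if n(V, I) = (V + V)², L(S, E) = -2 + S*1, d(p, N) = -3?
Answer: 3672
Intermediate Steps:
s(b) = -3 (s(b) = -2 - 1 = -3)
L(S, E) = -2 + S
n(V, I) = 4*V² (n(V, I) = (2*V)² = 4*V²)
n(L(1, s(d(0, 5))), 84) + 3668 = 4*(-2 + 1)² + 3668 = 4*(-1)² + 3668 = 4*1 + 3668 = 4 + 3668 = 3672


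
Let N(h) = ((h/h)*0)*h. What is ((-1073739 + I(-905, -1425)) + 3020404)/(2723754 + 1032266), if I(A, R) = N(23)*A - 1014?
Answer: 1945651/3756020 ≈ 0.51801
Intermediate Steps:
N(h) = 0 (N(h) = (1*0)*h = 0*h = 0)
I(A, R) = -1014 (I(A, R) = 0*A - 1014 = 0 - 1014 = -1014)
((-1073739 + I(-905, -1425)) + 3020404)/(2723754 + 1032266) = ((-1073739 - 1014) + 3020404)/(2723754 + 1032266) = (-1074753 + 3020404)/3756020 = 1945651*(1/3756020) = 1945651/3756020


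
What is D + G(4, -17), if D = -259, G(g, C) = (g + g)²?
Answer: -195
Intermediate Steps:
G(g, C) = 4*g² (G(g, C) = (2*g)² = 4*g²)
D + G(4, -17) = -259 + 4*4² = -259 + 4*16 = -259 + 64 = -195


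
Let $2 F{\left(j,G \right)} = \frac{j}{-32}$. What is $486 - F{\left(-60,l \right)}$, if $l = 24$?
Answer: $\frac{7761}{16} \approx 485.06$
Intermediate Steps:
$F{\left(j,G \right)} = - \frac{j}{64}$ ($F{\left(j,G \right)} = \frac{j \frac{1}{-32}}{2} = \frac{j \left(- \frac{1}{32}\right)}{2} = \frac{\left(- \frac{1}{32}\right) j}{2} = - \frac{j}{64}$)
$486 - F{\left(-60,l \right)} = 486 - \left(- \frac{1}{64}\right) \left(-60\right) = 486 - \frac{15}{16} = \frac{7761}{16}$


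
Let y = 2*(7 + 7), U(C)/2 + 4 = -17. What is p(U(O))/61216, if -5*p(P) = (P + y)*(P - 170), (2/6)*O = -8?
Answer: -371/38260 ≈ -0.0096968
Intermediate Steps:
O = -24 (O = 3*(-8) = -24)
U(C) = -42 (U(C) = -8 + 2*(-17) = -8 - 34 = -42)
y = 28 (y = 2*14 = 28)
p(P) = -(-170 + P)*(28 + P)/5 (p(P) = -(P + 28)*(P - 170)/5 = -(28 + P)*(-170 + P)/5 = -(-170 + P)*(28 + P)/5)
p(U(O))/61216 = (952 - 1/5*(-42)**2 + (142/5)*(-42))/61216 = (952 - 1/5*1764 - 5964/5)*(1/61216) = (952 - 1764/5 - 5964/5)*(1/61216) = -2968/5*1/61216 = -371/38260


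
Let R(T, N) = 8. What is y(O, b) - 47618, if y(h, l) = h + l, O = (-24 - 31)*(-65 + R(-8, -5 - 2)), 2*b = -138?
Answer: -44552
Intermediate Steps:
b = -69 (b = (½)*(-138) = -69)
O = 3135 (O = (-24 - 31)*(-65 + 8) = -55*(-57) = 3135)
y(O, b) - 47618 = (3135 - 69) - 47618 = 3066 - 47618 = -44552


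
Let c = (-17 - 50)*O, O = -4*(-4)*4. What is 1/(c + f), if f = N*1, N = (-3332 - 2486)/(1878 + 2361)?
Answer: -4239/18182650 ≈ -0.00023313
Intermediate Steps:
O = 64 (O = 16*4 = 64)
c = -4288 (c = (-17 - 50)*64 = -67*64 = -4288)
N = -5818/4239 ≈ -1.3725
f = -5818/4239 (f = -5818/4239*1 = -5818/4239 ≈ -1.3725)
1/(c + f) = 1/(-4288 - 5818/4239) = 1/(-18182650/4239) = -4239/18182650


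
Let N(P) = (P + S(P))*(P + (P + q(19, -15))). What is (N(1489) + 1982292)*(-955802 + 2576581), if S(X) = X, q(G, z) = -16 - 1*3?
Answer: 17495002957126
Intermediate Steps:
q(G, z) = -19 (q(G, z) = -16 - 3 = -19)
N(P) = 2*P*(-19 + 2*P) (N(P) = (P + P)*(P + (P - 19)) = (2*P)*(P + (-19 + P)) = (2*P)*(-19 + 2*P) = 2*P*(-19 + 2*P))
(N(1489) + 1982292)*(-955802 + 2576581) = (2*1489*(-19 + 2*1489) + 1982292)*(-955802 + 2576581) = (2*1489*(-19 + 2978) + 1982292)*1620779 = (2*1489*2959 + 1982292)*1620779 = (8811902 + 1982292)*1620779 = 10794194*1620779 = 17495002957126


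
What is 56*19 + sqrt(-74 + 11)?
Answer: 1064 + 3*I*sqrt(7) ≈ 1064.0 + 7.9373*I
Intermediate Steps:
56*19 + sqrt(-74 + 11) = 1064 + sqrt(-63) = 1064 + 3*I*sqrt(7)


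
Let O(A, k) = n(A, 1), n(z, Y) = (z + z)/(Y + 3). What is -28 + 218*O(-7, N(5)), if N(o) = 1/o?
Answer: -791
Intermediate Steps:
n(z, Y) = 2*z/(3 + Y) (n(z, Y) = (2*z)/(3 + Y) = 2*z/(3 + Y))
O(A, k) = A/2 (O(A, k) = 2*A/(3 + 1) = 2*A/4 = 2*A*(1/4) = A/2)
-28 + 218*O(-7, N(5)) = -28 + 218*((1/2)*(-7)) = -28 + 218*(-7/2) = -28 - 763 = -791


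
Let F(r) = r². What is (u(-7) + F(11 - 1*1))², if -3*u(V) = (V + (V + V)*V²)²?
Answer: 25594560289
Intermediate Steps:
u(V) = -(V + 2*V³)²/3 (u(V) = -(V + (V + V)*V²)²/3 = -(V + (2*V)*V²)²/3 = -(V + 2*V³)²/3)
(u(-7) + F(11 - 1*1))² = (-⅓*(-7)²*(1 + 2*(-7)²)² + (11 - 1*1)²)² = (-⅓*49*(1 + 2*49)² + (11 - 1)²)² = (-⅓*49*(1 + 98)² + 10²)² = (-⅓*49*99² + 100)² = (-⅓*49*9801 + 100)² = (-160083 + 100)² = (-159983)² = 25594560289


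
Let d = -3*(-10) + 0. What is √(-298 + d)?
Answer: 2*I*√67 ≈ 16.371*I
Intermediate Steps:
d = 30 (d = 30 + 0 = 30)
√(-298 + d) = √(-298 + 30) = √(-268) = 2*I*√67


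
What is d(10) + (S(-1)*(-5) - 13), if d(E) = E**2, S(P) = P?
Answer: 92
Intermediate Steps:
d(10) + (S(-1)*(-5) - 13) = 10**2 + (-1*(-5) - 13) = 100 + (5 - 13) = 100 - 8 = 92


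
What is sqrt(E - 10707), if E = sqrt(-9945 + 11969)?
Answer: sqrt(-10707 + 2*sqrt(506)) ≈ 103.26*I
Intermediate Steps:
E = 2*sqrt(506) (E = sqrt(2024) = 2*sqrt(506) ≈ 44.989)
sqrt(E - 10707) = sqrt(2*sqrt(506) - 10707) = sqrt(-10707 + 2*sqrt(506))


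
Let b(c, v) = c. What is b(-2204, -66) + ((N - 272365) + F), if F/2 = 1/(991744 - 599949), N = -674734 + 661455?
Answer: -112777407158/391795 ≈ -2.8785e+5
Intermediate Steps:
N = -13279
F = 2/391795 (F = 2/(991744 - 599949) = 2/391795 ≈ 5.1047e-6)
b(-2204, -66) + ((N - 272365) + F) = -2204 + ((-13279 - 272365) + 2/391795) = -2204 + (-285644 + 2/391795) = -2204 - 111913890978/391795 = -112777407158/391795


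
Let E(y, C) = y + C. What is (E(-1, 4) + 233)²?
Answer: 55696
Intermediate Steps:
E(y, C) = C + y
(E(-1, 4) + 233)² = ((4 - 1) + 233)² = (3 + 233)² = 236² = 55696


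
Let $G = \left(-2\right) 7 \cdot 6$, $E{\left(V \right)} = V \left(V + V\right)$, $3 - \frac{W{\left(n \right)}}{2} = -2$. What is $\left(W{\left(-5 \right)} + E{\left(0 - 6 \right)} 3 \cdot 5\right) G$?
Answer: $-91560$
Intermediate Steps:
$W{\left(n \right)} = 10$ ($W{\left(n \right)} = 6 - -4 = 6 + 4 = 10$)
$E{\left(V \right)} = 2 V^{2}$ ($E{\left(V \right)} = V 2 V = 2 V^{2}$)
$G = -84$ ($G = \left(-14\right) 6 = -84$)
$\left(W{\left(-5 \right)} + E{\left(0 - 6 \right)} 3 \cdot 5\right) G = \left(10 + 2 \left(0 - 6\right)^{2} \cdot 3 \cdot 5\right) \left(-84\right) = \left(10 + 2 \left(0 - 6\right)^{2} \cdot 15\right) \left(-84\right) = \left(10 + 2 \left(-6\right)^{2} \cdot 15\right) \left(-84\right) = \left(10 + 2 \cdot 36 \cdot 15\right) \left(-84\right) = \left(10 + 72 \cdot 15\right) \left(-84\right) = \left(10 + 1080\right) \left(-84\right) = 1090 \left(-84\right) = -91560$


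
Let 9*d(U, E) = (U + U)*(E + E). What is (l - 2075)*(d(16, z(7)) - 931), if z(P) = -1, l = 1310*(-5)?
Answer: 24273625/3 ≈ 8.0912e+6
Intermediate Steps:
l = -6550
d(U, E) = 4*E*U/9 (d(U, E) = ((U + U)*(E + E))/9 = ((2*U)*(2*E))/9 = (4*E*U)/9 = 4*E*U/9)
(l - 2075)*(d(16, z(7)) - 931) = (-6550 - 2075)*((4/9)*(-1)*16 - 931) = -8625*(-64/9 - 931) = -8625*(-8443/9) = 24273625/3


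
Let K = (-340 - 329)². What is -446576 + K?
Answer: 985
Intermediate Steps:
K = 447561 (K = (-669)² = 447561)
-446576 + K = -446576 + 447561 = 985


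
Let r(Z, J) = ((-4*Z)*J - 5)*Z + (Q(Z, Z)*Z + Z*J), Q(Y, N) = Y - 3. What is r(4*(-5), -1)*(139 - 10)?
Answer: 281220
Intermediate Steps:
Q(Y, N) = -3 + Y
r(Z, J) = J*Z + Z*(-5 - 4*J*Z) + Z*(-3 + Z) (r(Z, J) = ((-4*Z)*J - 5)*Z + ((-3 + Z)*Z + Z*J) = (-4*J*Z - 5)*Z + (Z*(-3 + Z) + J*Z) = (-5 - 4*J*Z)*Z + (J*Z + Z*(-3 + Z)) = Z*(-5 - 4*J*Z) + (J*Z + Z*(-3 + Z)) = J*Z + Z*(-5 - 4*J*Z) + Z*(-3 + Z))
r(4*(-5), -1)*(139 - 10) = ((4*(-5))*(-8 - 1 + 4*(-5) - 4*(-1)*4*(-5)))*(139 - 10) = -20*(-8 - 1 - 20 - 4*(-1)*(-20))*129 = -20*(-8 - 1 - 20 - 80)*129 = -20*(-109)*129 = 2180*129 = 281220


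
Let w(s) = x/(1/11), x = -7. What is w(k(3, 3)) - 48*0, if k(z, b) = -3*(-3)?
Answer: -77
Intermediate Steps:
k(z, b) = 9
w(s) = -77 (w(s) = -7/(1/11) = -7/1/11 = -7*11 = -77)
w(k(3, 3)) - 48*0 = -77 - 48*0 = -77 + 0 = -77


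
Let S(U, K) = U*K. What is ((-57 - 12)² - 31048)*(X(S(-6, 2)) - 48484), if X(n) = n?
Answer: 1274814352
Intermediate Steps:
S(U, K) = K*U
((-57 - 12)² - 31048)*(X(S(-6, 2)) - 48484) = ((-57 - 12)² - 31048)*(2*(-6) - 48484) = ((-69)² - 31048)*(-12 - 48484) = (4761 - 31048)*(-48496) = -26287*(-48496) = 1274814352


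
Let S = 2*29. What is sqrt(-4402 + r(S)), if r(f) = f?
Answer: 2*I*sqrt(1086) ≈ 65.909*I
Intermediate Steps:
S = 58
sqrt(-4402 + r(S)) = sqrt(-4402 + 58) = sqrt(-4344) = 2*I*sqrt(1086)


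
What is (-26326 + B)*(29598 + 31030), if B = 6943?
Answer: -1175152524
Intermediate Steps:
(-26326 + B)*(29598 + 31030) = (-26326 + 6943)*(29598 + 31030) = -19383*60628 = -1175152524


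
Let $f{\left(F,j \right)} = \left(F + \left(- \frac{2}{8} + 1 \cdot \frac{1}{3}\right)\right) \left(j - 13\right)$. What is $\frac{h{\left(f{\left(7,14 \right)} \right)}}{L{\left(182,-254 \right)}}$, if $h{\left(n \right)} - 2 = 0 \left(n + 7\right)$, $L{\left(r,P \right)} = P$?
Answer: $- \frac{1}{127} \approx -0.007874$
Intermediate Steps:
$f{\left(F,j \right)} = \left(-13 + j\right) \left(\frac{1}{12} + F\right)$ ($f{\left(F,j \right)} = \left(F + \left(\left(-2\right) \frac{1}{8} + 1 \cdot \frac{1}{3}\right)\right) \left(-13 + j\right) = \left(F + \left(- \frac{1}{4} + \frac{1}{3}\right)\right) \left(-13 + j\right) = \left(F + \frac{1}{12}\right) \left(-13 + j\right) = \left(\frac{1}{12} + F\right) \left(-13 + j\right) = \left(-13 + j\right) \left(\frac{1}{12} + F\right)$)
$h{\left(n \right)} = 2$ ($h{\left(n \right)} = 2 + 0 \left(n + 7\right) = 2 + 0 \left(7 + n\right) = 2 + 0 = 2$)
$\frac{h{\left(f{\left(7,14 \right)} \right)}}{L{\left(182,-254 \right)}} = \frac{2}{-254} = 2 \left(- \frac{1}{254}\right) = - \frac{1}{127}$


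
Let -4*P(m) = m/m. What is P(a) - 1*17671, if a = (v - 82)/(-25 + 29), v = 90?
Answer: -70685/4 ≈ -17671.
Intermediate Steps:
a = 2 (a = (90 - 82)/(-25 + 29) = 8/4 = 8*(¼) = 2)
P(m) = -¼ (P(m) = -m/(4*m) = -¼*1 = -¼)
P(a) - 1*17671 = -¼ - 1*17671 = -¼ - 17671 = -70685/4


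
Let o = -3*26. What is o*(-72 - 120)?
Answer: 14976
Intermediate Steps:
o = -78
o*(-72 - 120) = -78*(-72 - 120) = -78*(-192) = 14976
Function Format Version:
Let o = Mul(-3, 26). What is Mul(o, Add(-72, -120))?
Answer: 14976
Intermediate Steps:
o = -78
Mul(o, Add(-72, -120)) = Mul(-78, Add(-72, -120)) = Mul(-78, -192) = 14976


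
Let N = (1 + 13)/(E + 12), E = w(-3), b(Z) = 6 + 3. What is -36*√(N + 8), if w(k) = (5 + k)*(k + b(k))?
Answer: -6*√309 ≈ -105.47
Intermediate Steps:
b(Z) = 9
w(k) = (5 + k)*(9 + k) (w(k) = (5 + k)*(k + 9) = (5 + k)*(9 + k))
E = 12 (E = 45 + (-3)² + 14*(-3) = 45 + 9 - 42 = 12)
N = 7/12 (N = (1 + 13)/(12 + 12) = 14/24 = 14*(1/24) = 7/12 ≈ 0.58333)
-36*√(N + 8) = -36*√(7/12 + 8) = -6*√309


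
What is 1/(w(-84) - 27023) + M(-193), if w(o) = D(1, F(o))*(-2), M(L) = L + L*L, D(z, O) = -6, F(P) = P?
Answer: 1000919615/27011 ≈ 37056.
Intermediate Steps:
M(L) = L + L²
w(o) = 12 (w(o) = -6*(-2) = 12)
1/(w(-84) - 27023) + M(-193) = 1/(12 - 27023) - 193*(1 - 193) = 1/(-27011) - 193*(-192) = -1/27011 + 37056 = 1000919615/27011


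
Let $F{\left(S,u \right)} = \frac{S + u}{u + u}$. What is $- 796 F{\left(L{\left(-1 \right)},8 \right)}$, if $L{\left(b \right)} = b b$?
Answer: $- \frac{1791}{4} \approx -447.75$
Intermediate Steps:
$L{\left(b \right)} = b^{2}$
$F{\left(S,u \right)} = \frac{S + u}{2 u}$
$- 796 F{\left(L{\left(-1 \right)},8 \right)} = - 796 \frac{\left(-1\right)^{2} + 8}{2 \cdot 8} = - 796 \cdot \frac{1}{2} \cdot \frac{1}{8} \left(1 + 8\right) = - 796 \cdot \frac{1}{2} \cdot \frac{1}{8} \cdot 9 = \left(-796\right) \frac{9}{16} = - \frac{1791}{4}$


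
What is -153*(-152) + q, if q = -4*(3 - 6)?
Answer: 23268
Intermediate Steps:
q = 12 (q = -4*(-3) = 12)
-153*(-152) + q = -153*(-152) + 12 = 23256 + 12 = 23268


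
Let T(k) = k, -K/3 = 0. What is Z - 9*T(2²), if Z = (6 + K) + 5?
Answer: -25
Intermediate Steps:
K = 0 (K = -3*0 = 0)
Z = 11 (Z = (6 + 0) + 5 = 6 + 5 = 11)
Z - 9*T(2²) = 11 - 9*2² = 11 - 9*4 = 11 - 36 = -25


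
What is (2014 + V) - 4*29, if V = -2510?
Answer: -612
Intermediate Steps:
(2014 + V) - 4*29 = (2014 - 2510) - 4*29 = -496 - 116 = -612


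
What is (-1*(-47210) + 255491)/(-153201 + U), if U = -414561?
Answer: -302701/567762 ≈ -0.53315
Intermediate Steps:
(-1*(-47210) + 255491)/(-153201 + U) = (-1*(-47210) + 255491)/(-153201 - 414561) = (47210 + 255491)/(-567762) = 302701*(-1/567762) = -302701/567762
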